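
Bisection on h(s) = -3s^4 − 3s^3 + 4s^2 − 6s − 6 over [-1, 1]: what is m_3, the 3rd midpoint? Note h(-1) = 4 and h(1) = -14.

h(0) = -6 < 0, so the root lies in [-1, 0]
h(-0.5) = -1.8125 < 0, so the root lies in [-1, -0.5]
h(-0.75) = 1.066406 > 0, so the root lies in [-0.75, -0.5]

-0.75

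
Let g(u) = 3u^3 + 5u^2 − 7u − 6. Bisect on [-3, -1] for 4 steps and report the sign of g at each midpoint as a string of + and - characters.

+-+-

g(-2) = 4 > 0, so the root lies in [-3, -2]
g(-2.5) = -4.125 < 0, so the root lies in [-2.5, -2]
g(-2.25) = 0.890625 > 0, so the root lies in [-2.5, -2.25]
g(-2.375) = -1.3613 < 0, so the root lies in [-2.375, -2.25]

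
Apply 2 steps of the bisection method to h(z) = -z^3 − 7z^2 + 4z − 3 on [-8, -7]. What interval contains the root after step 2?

[-7.75, -7.5]

midpoint -7.5: h = -4.875 < 0 → [-8, -7.5]
midpoint -7.75: h = 11.046875 > 0 → [-7.75, -7.5]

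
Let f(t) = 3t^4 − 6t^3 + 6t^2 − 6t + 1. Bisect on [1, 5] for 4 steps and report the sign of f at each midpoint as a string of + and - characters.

m = 3, f(m) = 118 (+); new bracket [1, 3]
m = 2, f(m) = 13 (+); new bracket [1, 2]
m = 1.5, f(m) = 0.4375 (+); new bracket [1, 1.5]
m = 1.25, f(m) = -1.5195 (−); new bracket [1.25, 1.5]

+++-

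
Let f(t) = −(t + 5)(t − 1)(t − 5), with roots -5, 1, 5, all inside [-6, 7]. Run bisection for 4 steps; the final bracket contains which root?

m = 0.5, f(m) = -12.375 (−); new bracket [-6, 0.5]
m = -2.75, f(m) = -65.390625 (−); new bracket [-6, -2.75]
m = -4.375, f(m) = -31.494141 (−); new bracket [-6, -4.375]
m = -5.1875, f(m) = 11.8191 (+); new bracket [-5.1875, -4.375]

-5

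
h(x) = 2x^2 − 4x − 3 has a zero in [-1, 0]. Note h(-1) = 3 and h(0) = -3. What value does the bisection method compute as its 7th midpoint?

x = -0.5 gives h = -0.5, negative; keep [-1, -0.5]
x = -0.75 gives h = 1.125, positive; keep [-0.75, -0.5]
x = -0.625 gives h = 0.28125, positive; keep [-0.625, -0.5]
x = -0.5625 gives h = -0.1172, negative; keep [-0.625, -0.5625]
x = -0.59375 gives h = 0.0801, positive; keep [-0.59375, -0.5625]
x = -0.578125 gives h = -0.019, negative; keep [-0.59375, -0.578125]
x = -0.5859375 gives h = 0.0304, positive; keep [-0.5859375, -0.578125]

-0.5859375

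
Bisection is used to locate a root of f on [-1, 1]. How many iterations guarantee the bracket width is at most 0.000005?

19

Width after n steps is 2/2^n. Need 2^n ≥ 2/0.000005 = 400000.
2^18 = 262144 < 400000 ≤ 2^19 = 524288, so n = 19.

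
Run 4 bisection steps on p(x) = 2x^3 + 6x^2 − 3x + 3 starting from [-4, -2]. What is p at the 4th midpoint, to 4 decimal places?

-2.5508

p(-3) = 12 > 0, so the root lies in [-4, -3]
p(-3.5) = 1.25 > 0, so the root lies in [-4, -3.5]
p(-3.75) = -6.84375 < 0, so the root lies in [-3.75, -3.5]
p(-3.625) = -2.5508 < 0, so the root lies in [-3.625, -3.5]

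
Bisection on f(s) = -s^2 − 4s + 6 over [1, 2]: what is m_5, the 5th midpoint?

1.15625

m = 1.5, f(m) = -2.25 (−); new bracket [1, 1.5]
m = 1.25, f(m) = -0.5625 (−); new bracket [1, 1.25]
m = 1.125, f(m) = 0.234375 (+); new bracket [1.125, 1.25]
m = 1.1875, f(m) = -0.1602 (−); new bracket [1.125, 1.1875]
m = 1.15625, f(m) = 0.0381 (+); new bracket [1.15625, 1.1875]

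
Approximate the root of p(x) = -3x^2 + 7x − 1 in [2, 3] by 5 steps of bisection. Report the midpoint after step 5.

m = 2.5, p(m) = -2.25 (−); new bracket [2, 2.5]
m = 2.25, p(m) = -0.4375 (−); new bracket [2, 2.25]
m = 2.125, p(m) = 0.328125 (+); new bracket [2.125, 2.25]
m = 2.1875, p(m) = -0.043 (−); new bracket [2.125, 2.1875]
m = 2.15625, p(m) = 0.1455 (+); new bracket [2.15625, 2.1875]

2.15625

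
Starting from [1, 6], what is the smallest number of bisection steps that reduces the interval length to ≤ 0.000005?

20

Width after n steps is 5/2^n. Need 2^n ≥ 5/0.000005 = 1000000.
2^19 = 524288 < 1000000 ≤ 2^20 = 1048576, so n = 20.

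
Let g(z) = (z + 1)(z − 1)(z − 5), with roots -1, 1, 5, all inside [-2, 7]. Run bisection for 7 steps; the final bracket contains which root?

5

z = 2.5 gives g = -13.125, negative; keep [2.5, 7]
z = 4.75 gives g = -5.390625, negative; keep [4.75, 7]
z = 5.875 gives g = 29.326172, positive; keep [4.75, 5.875]
z = 5.3125 gives g = 8.5071, positive; keep [4.75, 5.3125]
z = 5.03125 gives g = 0.7598, positive; keep [4.75, 5.03125]
z = 4.890625 gives g = -2.5067, negative; keep [4.890625, 5.03125]
z = 4.9609375 gives g = -0.9223, negative; keep [4.9609375, 5.03125]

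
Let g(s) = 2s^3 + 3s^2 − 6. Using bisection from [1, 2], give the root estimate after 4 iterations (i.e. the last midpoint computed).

midpoint 1.5: g = 7.5 > 0 → [1, 1.5]
midpoint 1.25: g = 2.59375 > 0 → [1, 1.25]
midpoint 1.125: g = 0.644531 > 0 → [1, 1.125]
midpoint 1.0625: g = -0.2144 < 0 → [1.0625, 1.125]

1.0625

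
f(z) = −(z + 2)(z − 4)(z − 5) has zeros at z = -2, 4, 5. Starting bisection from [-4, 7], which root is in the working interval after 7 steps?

m = 1.5, f(m) = -30.625 (−); new bracket [-4, 1.5]
m = -1.25, f(m) = -24.609375 (−); new bracket [-4, -1.25]
m = -2.625, f(m) = 31.572266 (+); new bracket [-2.625, -1.25]
m = -1.9375, f(m) = -2.5745 (−); new bracket [-2.625, -1.9375]
m = -2.28125, f(m) = 12.8631 (+); new bracket [-2.28125, -1.9375]
m = -2.109375, f(m) = 4.7506 (+); new bracket [-2.109375, -1.9375]
m = -2.0234375, f(m) = 0.9915 (+); new bracket [-2.0234375, -1.9375]

-2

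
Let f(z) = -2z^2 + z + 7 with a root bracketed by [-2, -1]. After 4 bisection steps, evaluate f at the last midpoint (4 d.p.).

-0.3828

z = -1.5 gives f = 1, positive; keep [-2, -1.5]
z = -1.75 gives f = -0.875, negative; keep [-1.75, -1.5]
z = -1.625 gives f = 0.09375, positive; keep [-1.75, -1.625]
z = -1.6875 gives f = -0.3828, negative; keep [-1.6875, -1.625]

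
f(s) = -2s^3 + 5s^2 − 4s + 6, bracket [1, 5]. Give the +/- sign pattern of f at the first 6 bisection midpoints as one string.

-+--++

s = 3 gives f = -15, negative; keep [1, 3]
s = 2 gives f = 2, positive; keep [2, 3]
s = 2.5 gives f = -4, negative; keep [2, 2.5]
s = 2.25 gives f = -0.4688, negative; keep [2, 2.25]
s = 2.125 gives f = 0.8867, positive; keep [2.125, 2.25]
s = 2.1875 gives f = 0.2407, positive; keep [2.1875, 2.25]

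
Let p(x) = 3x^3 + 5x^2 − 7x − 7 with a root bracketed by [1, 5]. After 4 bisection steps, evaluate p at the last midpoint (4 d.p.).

p(3) = 98 > 0, so the root lies in [1, 3]
p(2) = 23 > 0, so the root lies in [1, 2]
p(1.5) = 3.875 > 0, so the root lies in [1, 1.5]
p(1.25) = -2.0781 < 0, so the root lies in [1.25, 1.5]

-2.0781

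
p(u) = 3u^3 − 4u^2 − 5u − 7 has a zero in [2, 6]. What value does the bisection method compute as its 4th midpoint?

2.25

u = 4 gives p = 101, positive; keep [2, 4]
u = 3 gives p = 23, positive; keep [2, 3]
u = 2.5 gives p = 2.375, positive; keep [2, 2.5]
u = 2.25 gives p = -4.3281, negative; keep [2.25, 2.5]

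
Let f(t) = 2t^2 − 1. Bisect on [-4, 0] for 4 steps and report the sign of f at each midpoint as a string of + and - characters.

t = -2 gives f = 7, positive; keep [-2, 0]
t = -1 gives f = 1, positive; keep [-1, 0]
t = -0.5 gives f = -0.5, negative; keep [-1, -0.5]
t = -0.75 gives f = 0.125, positive; keep [-0.75, -0.5]

++-+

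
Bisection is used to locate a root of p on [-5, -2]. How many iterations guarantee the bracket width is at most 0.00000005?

26

Width after n steps is 3/2^n. Need 2^n ≥ 3/0.00000005 = 60000000.
2^25 = 33554432 < 60000000 ≤ 2^26 = 67108864, so n = 26.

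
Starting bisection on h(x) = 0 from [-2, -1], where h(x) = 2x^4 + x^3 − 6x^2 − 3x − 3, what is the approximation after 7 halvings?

h(-1.5) = -5.25 < 0, so the root lies in [-2, -1.5]
h(-1.75) = -2.726562 < 0, so the root lies in [-2, -1.75]
h(-1.875) = -0.341309 < 0, so the root lies in [-2, -1.875]
h(-1.9375) = 1.1995 > 0, so the root lies in [-1.9375, -1.875]
h(-1.90625) = 0.398 > 0, so the root lies in [-1.90625, -1.875]
h(-1.890625) = 0.0207 > 0, so the root lies in [-1.890625, -1.875]
h(-1.8828125) = -0.1622 < 0, so the root lies in [-1.890625, -1.8828125]

-1.8828125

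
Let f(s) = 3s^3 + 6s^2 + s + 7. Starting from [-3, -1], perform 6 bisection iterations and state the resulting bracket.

[-2.3125, -2.28125]

midpoint -2: f = 5 > 0 → [-3, -2]
midpoint -2.5: f = -4.875 < 0 → [-2.5, -2]
midpoint -2.25: f = 0.953125 > 0 → [-2.5, -2.25]
midpoint -2.375: f = -1.7207 < 0 → [-2.375, -2.25]
midpoint -2.3125: f = -0.3259 < 0 → [-2.3125, -2.25]
midpoint -2.28125: f = 0.3278 > 0 → [-2.3125, -2.28125]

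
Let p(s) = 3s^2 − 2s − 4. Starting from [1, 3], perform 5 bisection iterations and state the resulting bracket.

[1.5, 1.5625]

m = 2, p(m) = 4 (+); new bracket [1, 2]
m = 1.5, p(m) = -0.25 (−); new bracket [1.5, 2]
m = 1.75, p(m) = 1.6875 (+); new bracket [1.5, 1.75]
m = 1.625, p(m) = 0.6719 (+); new bracket [1.5, 1.625]
m = 1.5625, p(m) = 0.1992 (+); new bracket [1.5, 1.5625]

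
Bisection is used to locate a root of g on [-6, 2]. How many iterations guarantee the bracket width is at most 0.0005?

Width after n steps is 8/2^n. Need 2^n ≥ 8/0.0005 = 16000.
2^13 = 8192 < 16000 ≤ 2^14 = 16384, so n = 14.

14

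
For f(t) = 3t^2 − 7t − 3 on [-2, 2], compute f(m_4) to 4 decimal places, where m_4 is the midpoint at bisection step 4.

midpoint 0: f = -3 < 0 → [-2, 0]
midpoint -1: f = 7 > 0 → [-1, 0]
midpoint -0.5: f = 1.25 > 0 → [-0.5, 0]
midpoint -0.25: f = -1.0625 < 0 → [-0.5, -0.25]

-1.0625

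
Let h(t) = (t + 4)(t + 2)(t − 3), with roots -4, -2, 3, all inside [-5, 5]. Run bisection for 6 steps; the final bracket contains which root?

3

midpoint 0: h = -24 < 0 → [0, 5]
midpoint 2.5: h = -14.625 < 0 → [2.5, 5]
midpoint 3.75: h = 33.421875 > 0 → [2.5, 3.75]
midpoint 3.125: h = 4.5645 > 0 → [2.5, 3.125]
midpoint 2.8125: h = -6.1472 < 0 → [2.8125, 3.125]
midpoint 2.96875: h = -1.0821 < 0 → [2.96875, 3.125]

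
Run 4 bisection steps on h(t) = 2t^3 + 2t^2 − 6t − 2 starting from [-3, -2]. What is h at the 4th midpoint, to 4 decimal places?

-0.2397

h(-2.5) = -5.75 < 0, so the root lies in [-2.5, -2]
h(-2.25) = -1.15625 < 0, so the root lies in [-2.25, -2]
h(-2.125) = 0.589844 > 0, so the root lies in [-2.25, -2.125]
h(-2.1875) = -0.2397 < 0, so the root lies in [-2.1875, -2.125]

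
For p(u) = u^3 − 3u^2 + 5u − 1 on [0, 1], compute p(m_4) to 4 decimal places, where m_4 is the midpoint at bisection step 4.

p(0.5) = 0.875 > 0, so the root lies in [0, 0.5]
p(0.25) = 0.078125 > 0, so the root lies in [0, 0.25]
p(0.125) = -0.419922 < 0, so the root lies in [0.125, 0.25]
p(0.1875) = -0.1614 < 0, so the root lies in [0.1875, 0.25]

-0.1614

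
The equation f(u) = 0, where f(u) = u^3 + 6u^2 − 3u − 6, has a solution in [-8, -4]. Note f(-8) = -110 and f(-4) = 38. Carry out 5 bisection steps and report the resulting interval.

[-6.375, -6.25]

f(-6) = 12 > 0, so the root lies in [-8, -6]
f(-7) = -34 < 0, so the root lies in [-7, -6]
f(-6.5) = -7.625 < 0, so the root lies in [-6.5, -6]
f(-6.25) = 2.9844 > 0, so the root lies in [-6.5, -6.25]
f(-6.375) = -2.1152 < 0, so the root lies in [-6.375, -6.25]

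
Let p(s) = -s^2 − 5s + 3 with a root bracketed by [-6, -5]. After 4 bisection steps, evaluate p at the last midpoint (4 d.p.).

-0.1289

midpoint -5.5: p = 0.25 > 0 → [-6, -5.5]
midpoint -5.75: p = -1.3125 < 0 → [-5.75, -5.5]
midpoint -5.625: p = -0.515625 < 0 → [-5.625, -5.5]
midpoint -5.5625: p = -0.1289 < 0 → [-5.5625, -5.5]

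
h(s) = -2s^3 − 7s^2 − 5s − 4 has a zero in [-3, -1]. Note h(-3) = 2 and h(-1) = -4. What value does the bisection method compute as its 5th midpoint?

-2.8125

h(-2) = -6 < 0, so the root lies in [-3, -2]
h(-2.5) = -4 < 0, so the root lies in [-3, -2.5]
h(-2.75) = -1.59375 < 0, so the root lies in [-3, -2.75]
h(-2.875) = 0.043 > 0, so the root lies in [-2.875, -2.75]
h(-2.8125) = -0.814 < 0, so the root lies in [-2.875, -2.8125]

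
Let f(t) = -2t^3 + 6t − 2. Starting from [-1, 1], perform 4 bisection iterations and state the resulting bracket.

midpoint 0: f = -2 < 0 → [0, 1]
midpoint 0.5: f = 0.75 > 0 → [0, 0.5]
midpoint 0.25: f = -0.53125 < 0 → [0.25, 0.5]
midpoint 0.375: f = 0.1445 > 0 → [0.25, 0.375]

[0.25, 0.375]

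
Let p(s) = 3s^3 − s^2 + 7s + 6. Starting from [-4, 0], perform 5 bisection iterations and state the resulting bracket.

midpoint -2: p = -36 < 0 → [-2, 0]
midpoint -1: p = -5 < 0 → [-1, 0]
midpoint -0.5: p = 1.875 > 0 → [-1, -0.5]
midpoint -0.75: p = -1.0781 < 0 → [-0.75, -0.5]
midpoint -0.625: p = 0.502 > 0 → [-0.75, -0.625]

[-0.75, -0.625]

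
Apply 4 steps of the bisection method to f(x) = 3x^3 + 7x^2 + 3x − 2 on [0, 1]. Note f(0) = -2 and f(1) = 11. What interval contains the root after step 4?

[0.3125, 0.375]

midpoint 0.5: f = 1.625 > 0 → [0, 0.5]
midpoint 0.25: f = -0.765625 < 0 → [0.25, 0.5]
midpoint 0.375: f = 0.267578 > 0 → [0.25, 0.375]
midpoint 0.3125: f = -0.2874 < 0 → [0.3125, 0.375]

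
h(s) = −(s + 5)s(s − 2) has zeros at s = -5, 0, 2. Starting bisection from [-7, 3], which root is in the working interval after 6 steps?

h(-2) = -24 < 0, so the root lies in [-7, -2]
h(-4.5) = -14.625 < 0, so the root lies in [-7, -4.5]
h(-5.75) = 33.421875 > 0, so the root lies in [-5.75, -4.5]
h(-5.125) = 4.5645 > 0, so the root lies in [-5.125, -4.5]
h(-4.8125) = -6.1472 < 0, so the root lies in [-5.125, -4.8125]
h(-4.96875) = -1.0821 < 0, so the root lies in [-5.125, -4.96875]

-5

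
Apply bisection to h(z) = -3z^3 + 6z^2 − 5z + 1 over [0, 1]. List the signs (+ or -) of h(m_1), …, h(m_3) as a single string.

m = 0.5, h(m) = -0.375 (−); new bracket [0, 0.5]
m = 0.25, h(m) = 0.078125 (+); new bracket [0.25, 0.5]
m = 0.375, h(m) = -0.189453 (−); new bracket [0.25, 0.375]

-+-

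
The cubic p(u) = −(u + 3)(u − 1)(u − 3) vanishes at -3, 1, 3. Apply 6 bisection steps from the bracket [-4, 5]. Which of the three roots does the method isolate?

u = 0.5 gives p = -4.375, negative; keep [-4, 0.5]
u = -1.75 gives p = -16.328125, negative; keep [-4, -1.75]
u = -2.875 gives p = -2.845703, negative; keep [-4, -2.875]
u = -3.4375 gives p = 12.4978, positive; keep [-3.4375, -2.875]
u = -3.15625 gives p = 3.998, positive; keep [-3.15625, -2.875]
u = -3.015625 gives p = 0.3774, positive; keep [-3.015625, -2.875]

-3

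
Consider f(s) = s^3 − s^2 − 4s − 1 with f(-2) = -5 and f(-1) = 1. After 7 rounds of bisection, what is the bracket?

[-1.3828125, -1.375]

m = -1.5, f(m) = -0.625 (−); new bracket [-1.5, -1]
m = -1.25, f(m) = 0.484375 (+); new bracket [-1.5, -1.25]
m = -1.375, f(m) = 0.009766 (+); new bracket [-1.5, -1.375]
m = -1.4375, f(m) = -0.2869 (−); new bracket [-1.4375, -1.375]
m = -1.40625, f(m) = -0.1335 (−); new bracket [-1.40625, -1.375]
m = -1.390625, f(m) = -0.0606 (−); new bracket [-1.390625, -1.375]
m = -1.3828125, f(m) = -0.0251 (−); new bracket [-1.3828125, -1.375]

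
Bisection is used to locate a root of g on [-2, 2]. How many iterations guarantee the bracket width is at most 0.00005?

Width after n steps is 4/2^n. Need 2^n ≥ 4/0.00005 = 80000.
2^16 = 65536 < 80000 ≤ 2^17 = 131072, so n = 17.

17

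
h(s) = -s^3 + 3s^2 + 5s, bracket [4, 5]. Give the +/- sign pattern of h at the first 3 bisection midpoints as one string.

--+

midpoint 4.5: h = -7.875 < 0 → [4, 4.5]
midpoint 4.25: h = -1.328125 < 0 → [4, 4.25]
midpoint 4.125: h = 1.482422 > 0 → [4.125, 4.25]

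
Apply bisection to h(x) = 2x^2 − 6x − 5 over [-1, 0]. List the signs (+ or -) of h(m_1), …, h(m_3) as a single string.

x = -0.5 gives h = -1.5, negative; keep [-1, -0.5]
x = -0.75 gives h = 0.625, positive; keep [-0.75, -0.5]
x = -0.625 gives h = -0.46875, negative; keep [-0.75, -0.625]

-+-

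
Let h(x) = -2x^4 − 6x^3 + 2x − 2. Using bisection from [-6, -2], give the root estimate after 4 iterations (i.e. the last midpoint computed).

h(-4) = -138 < 0, so the root lies in [-4, -2]
h(-3) = -8 < 0, so the root lies in [-3, -2]
h(-2.5) = 8.625 > 0, so the root lies in [-3, -2.5]
h(-2.75) = 2.8984 > 0, so the root lies in [-3, -2.75]

-2.75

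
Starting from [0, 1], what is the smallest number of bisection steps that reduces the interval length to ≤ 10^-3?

Width after n steps is 1/2^n. Need 2^n ≥ 1/10^-3 = 1000.
2^9 = 512 < 1000 ≤ 2^10 = 1024, so n = 10.

10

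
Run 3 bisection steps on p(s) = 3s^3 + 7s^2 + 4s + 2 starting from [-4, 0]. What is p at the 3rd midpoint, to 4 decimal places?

1.6250

m = -2, p(m) = -2 (−); new bracket [-2, 0]
m = -1, p(m) = 2 (+); new bracket [-2, -1]
m = -1.5, p(m) = 1.625 (+); new bracket [-2, -1.5]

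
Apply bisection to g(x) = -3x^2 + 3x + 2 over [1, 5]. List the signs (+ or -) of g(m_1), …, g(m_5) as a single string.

---++

x = 3 gives g = -16, negative; keep [1, 3]
x = 2 gives g = -4, negative; keep [1, 2]
x = 1.5 gives g = -0.25, negative; keep [1, 1.5]
x = 1.25 gives g = 1.0625, positive; keep [1.25, 1.5]
x = 1.375 gives g = 0.4531, positive; keep [1.375, 1.5]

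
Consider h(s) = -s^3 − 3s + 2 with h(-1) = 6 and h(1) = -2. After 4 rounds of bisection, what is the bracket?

midpoint 0: h = 2 > 0 → [0, 1]
midpoint 0.5: h = 0.375 > 0 → [0.5, 1]
midpoint 0.75: h = -0.671875 < 0 → [0.5, 0.75]
midpoint 0.625: h = -0.1191 < 0 → [0.5, 0.625]

[0.5, 0.625]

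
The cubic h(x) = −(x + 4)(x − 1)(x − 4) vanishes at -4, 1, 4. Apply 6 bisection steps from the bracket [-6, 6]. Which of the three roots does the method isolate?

midpoint 0: h = -16 < 0 → [-6, 0]
midpoint -3: h = -28 < 0 → [-6, -3]
midpoint -4.5: h = 23.375 > 0 → [-4.5, -3]
midpoint -3.75: h = -9.2031 < 0 → [-4.5, -3.75]
midpoint -4.125: h = 5.2051 > 0 → [-4.125, -3.75]
midpoint -3.9375: h = -2.4495 < 0 → [-4.125, -3.9375]

-4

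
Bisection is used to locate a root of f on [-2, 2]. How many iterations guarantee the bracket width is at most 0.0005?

13

Width after n steps is 4/2^n. Need 2^n ≥ 4/0.0005 = 8000.
2^12 = 4096 < 8000 ≤ 2^13 = 8192, so n = 13.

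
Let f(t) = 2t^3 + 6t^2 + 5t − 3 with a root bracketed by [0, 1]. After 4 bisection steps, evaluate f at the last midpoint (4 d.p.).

midpoint 0.5: f = 1.25 > 0 → [0, 0.5]
midpoint 0.25: f = -1.34375 < 0 → [0.25, 0.5]
midpoint 0.375: f = -0.175781 < 0 → [0.375, 0.5]
midpoint 0.4375: f = 0.5034 > 0 → [0.375, 0.4375]

0.5034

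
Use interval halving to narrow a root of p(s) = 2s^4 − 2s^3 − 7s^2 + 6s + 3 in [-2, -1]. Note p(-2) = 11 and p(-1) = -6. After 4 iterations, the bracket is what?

p(-1.5) = -4.875 < 0, so the root lies in [-2, -1.5]
p(-1.75) = 0.539062 > 0, so the root lies in [-1.75, -1.5]
p(-1.625) = -2.706543 < 0, so the root lies in [-1.75, -1.625]
p(-1.6875) = -1.2295 < 0, so the root lies in [-1.75, -1.6875]

[-1.75, -1.6875]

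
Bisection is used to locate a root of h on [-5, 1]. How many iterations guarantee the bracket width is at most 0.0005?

Width after n steps is 6/2^n. Need 2^n ≥ 6/0.0005 = 12000.
2^13 = 8192 < 12000 ≤ 2^14 = 16384, so n = 14.

14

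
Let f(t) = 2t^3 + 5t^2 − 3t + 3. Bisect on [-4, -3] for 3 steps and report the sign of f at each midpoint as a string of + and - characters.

f(-3.5) = -11 < 0, so the root lies in [-3.5, -3]
f(-3.25) = -3.09375 < 0, so the root lies in [-3.25, -3]
f(-3.125) = 0.167969 > 0, so the root lies in [-3.25, -3.125]

--+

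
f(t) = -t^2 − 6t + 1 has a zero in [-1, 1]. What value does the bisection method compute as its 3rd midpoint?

m = 0, f(m) = 1 (+); new bracket [0, 1]
m = 0.5, f(m) = -2.25 (−); new bracket [0, 0.5]
m = 0.25, f(m) = -0.5625 (−); new bracket [0, 0.25]

0.25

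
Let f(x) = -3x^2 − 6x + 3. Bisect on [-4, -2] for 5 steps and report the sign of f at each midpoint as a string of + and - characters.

--++-

midpoint -3: f = -6 < 0 → [-3, -2]
midpoint -2.5: f = -0.75 < 0 → [-2.5, -2]
midpoint -2.25: f = 1.3125 > 0 → [-2.5, -2.25]
midpoint -2.375: f = 0.3281 > 0 → [-2.5, -2.375]
midpoint -2.4375: f = -0.1992 < 0 → [-2.4375, -2.375]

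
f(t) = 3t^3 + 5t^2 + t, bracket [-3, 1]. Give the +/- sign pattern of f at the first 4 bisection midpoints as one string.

midpoint -1: f = 1 > 0 → [-3, -1]
midpoint -2: f = -6 < 0 → [-2, -1]
midpoint -1.5: f = -0.375 < 0 → [-1.5, -1]
midpoint -1.25: f = 0.7031 > 0 → [-1.5, -1.25]

+--+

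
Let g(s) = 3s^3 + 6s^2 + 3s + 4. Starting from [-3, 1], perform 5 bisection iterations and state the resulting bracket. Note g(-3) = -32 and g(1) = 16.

g(-1) = 4 > 0, so the root lies in [-3, -1]
g(-2) = -2 < 0, so the root lies in [-2, -1]
g(-1.5) = 2.875 > 0, so the root lies in [-2, -1.5]
g(-1.75) = 1.0469 > 0, so the root lies in [-2, -1.75]
g(-1.875) = -0.3066 < 0, so the root lies in [-1.875, -1.75]

[-1.875, -1.75]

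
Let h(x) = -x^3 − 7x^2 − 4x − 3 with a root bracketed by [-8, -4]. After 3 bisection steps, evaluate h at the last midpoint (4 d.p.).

1.8750

m = -6, h(m) = -15 (−); new bracket [-8, -6]
m = -7, h(m) = 25 (+); new bracket [-7, -6]
m = -6.5, h(m) = 1.875 (+); new bracket [-6.5, -6]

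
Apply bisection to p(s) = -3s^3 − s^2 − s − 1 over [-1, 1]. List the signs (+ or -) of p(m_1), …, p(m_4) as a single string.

m = 0, p(m) = -1 (−); new bracket [-1, 0]
m = -0.5, p(m) = -0.375 (−); new bracket [-1, -0.5]
m = -0.75, p(m) = 0.453125 (+); new bracket [-0.75, -0.5]
m = -0.625, p(m) = -0.0332 (−); new bracket [-0.75, -0.625]

--+-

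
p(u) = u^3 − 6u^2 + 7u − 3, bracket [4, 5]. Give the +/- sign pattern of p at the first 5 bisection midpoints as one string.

u = 4.5 gives p = -1.875, negative; keep [4.5, 5]
u = 4.75 gives p = 2.046875, positive; keep [4.5, 4.75]
u = 4.625 gives p = -0.037109, negative; keep [4.625, 4.75]
u = 4.6875 gives p = 0.9734, positive; keep [4.625, 4.6875]
u = 4.65625 gives p = 0.4604, positive; keep [4.625, 4.65625]

-+-++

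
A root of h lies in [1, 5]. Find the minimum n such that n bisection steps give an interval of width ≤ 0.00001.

Width after n steps is 4/2^n. Need 2^n ≥ 4/0.00001 = 400000.
2^18 = 262144 < 400000 ≤ 2^19 = 524288, so n = 19.

19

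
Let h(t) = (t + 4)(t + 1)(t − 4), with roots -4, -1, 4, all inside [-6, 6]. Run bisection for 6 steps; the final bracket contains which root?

midpoint 0: h = -16 < 0 → [0, 6]
midpoint 3: h = -28 < 0 → [3, 6]
midpoint 4.5: h = 23.375 > 0 → [3, 4.5]
midpoint 3.75: h = -9.2031 < 0 → [3.75, 4.5]
midpoint 4.125: h = 5.2051 > 0 → [3.75, 4.125]
midpoint 3.9375: h = -2.4495 < 0 → [3.9375, 4.125]

4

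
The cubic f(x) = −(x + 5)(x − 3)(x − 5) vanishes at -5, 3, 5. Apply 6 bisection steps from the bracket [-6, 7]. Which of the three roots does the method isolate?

m = 0.5, f(m) = -61.875 (−); new bracket [-6, 0.5]
m = -2.75, f(m) = -100.265625 (−); new bracket [-6, -2.75]
m = -4.375, f(m) = -43.212891 (−); new bracket [-6, -4.375]
m = -5.1875, f(m) = 15.6394 (+); new bracket [-5.1875, -4.375]
m = -4.78125, f(m) = -16.6491 (−); new bracket [-5.1875, -4.78125]
m = -4.984375, f(m) = -1.2456 (−); new bracket [-5.1875, -4.984375]

-5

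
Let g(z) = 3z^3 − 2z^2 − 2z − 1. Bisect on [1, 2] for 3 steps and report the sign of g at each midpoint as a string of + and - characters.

+-+

m = 1.5, g(m) = 1.625 (+); new bracket [1, 1.5]
m = 1.25, g(m) = -0.765625 (−); new bracket [1.25, 1.5]
m = 1.375, g(m) = 0.267578 (+); new bracket [1.25, 1.375]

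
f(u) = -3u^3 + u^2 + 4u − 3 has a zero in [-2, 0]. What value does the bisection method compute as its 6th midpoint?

f(-1) = -3 < 0, so the root lies in [-2, -1]
f(-1.5) = 3.375 > 0, so the root lies in [-1.5, -1]
f(-1.25) = -0.578125 < 0, so the root lies in [-1.5, -1.25]
f(-1.375) = 1.1895 > 0, so the root lies in [-1.375, -1.25]
f(-1.3125) = 0.2556 > 0, so the root lies in [-1.3125, -1.25]
f(-1.28125) = -0.1735 < 0, so the root lies in [-1.3125, -1.28125]

-1.28125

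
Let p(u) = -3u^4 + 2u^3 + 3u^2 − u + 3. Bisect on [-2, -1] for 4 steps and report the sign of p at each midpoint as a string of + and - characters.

--+-

u = -1.5 gives p = -10.6875, negative; keep [-1.5, -1]
u = -1.25 gives p = -2.292969, negative; keep [-1.25, -1]
u = -1.125 gives p = 0.268799, positive; keep [-1.25, -1.125]
u = -1.1875 gives p = -0.8968, negative; keep [-1.1875, -1.125]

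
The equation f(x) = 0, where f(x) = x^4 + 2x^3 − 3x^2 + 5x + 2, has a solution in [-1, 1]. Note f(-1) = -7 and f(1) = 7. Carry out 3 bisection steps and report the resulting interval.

f(0) = 2 > 0, so the root lies in [-1, 0]
f(-0.5) = -1.4375 < 0, so the root lies in [-0.5, 0]
f(-0.25) = 0.535156 > 0, so the root lies in [-0.5, -0.25]

[-0.5, -0.25]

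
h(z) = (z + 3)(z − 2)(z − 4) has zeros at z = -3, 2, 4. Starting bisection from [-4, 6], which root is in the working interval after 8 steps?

m = 1, h(m) = 12 (+); new bracket [-4, 1]
m = -1.5, h(m) = 28.875 (+); new bracket [-4, -1.5]
m = -2.75, h(m) = 8.015625 (+); new bracket [-4, -2.75]
m = -3.375, h(m) = -14.8652 (−); new bracket [-3.375, -2.75]
m = -3.0625, h(m) = -2.2346 (−); new bracket [-3.0625, -2.75]
m = -2.90625, h(m) = 3.1766 (+); new bracket [-3.0625, -2.90625]
m = -2.984375, h(m) = 0.5439 (+); new bracket [-3.0625, -2.984375]
m = -3.0234375, h(m) = -0.8269 (−); new bracket [-3.0234375, -2.984375]

-3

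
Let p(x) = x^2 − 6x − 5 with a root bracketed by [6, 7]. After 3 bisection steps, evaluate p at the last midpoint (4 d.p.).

-0.8594

x = 6.5 gives p = -1.75, negative; keep [6.5, 7]
x = 6.75 gives p = 0.0625, positive; keep [6.5, 6.75]
x = 6.625 gives p = -0.859375, negative; keep [6.625, 6.75]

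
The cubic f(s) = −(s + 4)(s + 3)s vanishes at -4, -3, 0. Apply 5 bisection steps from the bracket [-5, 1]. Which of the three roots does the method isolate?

0

m = -2, f(m) = 4 (+); new bracket [-2, 1]
m = -0.5, f(m) = 4.375 (+); new bracket [-0.5, 1]
m = 0.25, f(m) = -3.453125 (−); new bracket [-0.5, 0.25]
m = -0.125, f(m) = 1.3926 (+); new bracket [-0.125, 0.25]
m = 0.0625, f(m) = -0.7776 (−); new bracket [-0.125, 0.0625]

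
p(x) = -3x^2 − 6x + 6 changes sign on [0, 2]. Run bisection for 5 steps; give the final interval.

[0.6875, 0.75]

midpoint 1: p = -3 < 0 → [0, 1]
midpoint 0.5: p = 2.25 > 0 → [0.5, 1]
midpoint 0.75: p = -0.1875 < 0 → [0.5, 0.75]
midpoint 0.625: p = 1.0781 > 0 → [0.625, 0.75]
midpoint 0.6875: p = 0.457 > 0 → [0.6875, 0.75]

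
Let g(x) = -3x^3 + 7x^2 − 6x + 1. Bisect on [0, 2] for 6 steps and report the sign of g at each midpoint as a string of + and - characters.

midpoint 1: g = -1 < 0 → [0, 1]
midpoint 0.5: g = -0.625 < 0 → [0, 0.5]
midpoint 0.25: g = -0.109375 < 0 → [0, 0.25]
midpoint 0.125: g = 0.3535 > 0 → [0.125, 0.25]
midpoint 0.1875: g = 0.1013 > 0 → [0.1875, 0.25]
midpoint 0.21875: g = -0.0089 < 0 → [0.1875, 0.21875]

---++-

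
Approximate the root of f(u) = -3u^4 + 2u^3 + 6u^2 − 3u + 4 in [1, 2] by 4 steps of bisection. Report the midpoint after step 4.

f(1.5) = 4.5625 > 0, so the root lies in [1.5, 2]
f(1.75) = -0.292969 < 0, so the root lies in [1.5, 1.75]
f(1.625) = 2.63208 > 0, so the root lies in [1.625, 1.75]
f(1.6875) = 1.3068 > 0, so the root lies in [1.6875, 1.75]

1.6875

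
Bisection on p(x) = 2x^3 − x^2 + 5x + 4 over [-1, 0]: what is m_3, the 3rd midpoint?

p(-0.5) = 1 > 0, so the root lies in [-1, -0.5]
p(-0.75) = -1.15625 < 0, so the root lies in [-0.75, -0.5]
p(-0.625) = -0.003906 < 0, so the root lies in [-0.625, -0.5]

-0.625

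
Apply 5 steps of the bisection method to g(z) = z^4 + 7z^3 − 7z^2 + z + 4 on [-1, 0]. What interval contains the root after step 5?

m = -0.5, g(m) = 0.9375 (+); new bracket [-1, -0.5]
m = -0.75, g(m) = -3.324219 (−); new bracket [-0.75, -0.5]
m = -0.625, g(m) = -0.915771 (−); new bracket [-0.625, -0.5]
m = -0.5625, g(m) = 0.0769 (+); new bracket [-0.625, -0.5625]
m = -0.59375, g(m) = -0.4025 (−); new bracket [-0.59375, -0.5625]

[-0.59375, -0.5625]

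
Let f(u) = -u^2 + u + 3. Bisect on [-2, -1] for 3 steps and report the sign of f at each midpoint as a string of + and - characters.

f(-1.5) = -0.75 < 0, so the root lies in [-1.5, -1]
f(-1.25) = 0.1875 > 0, so the root lies in [-1.5, -1.25]
f(-1.375) = -0.265625 < 0, so the root lies in [-1.375, -1.25]

-+-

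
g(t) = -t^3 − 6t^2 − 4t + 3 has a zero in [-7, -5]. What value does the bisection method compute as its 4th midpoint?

g(-6) = 27 > 0, so the root lies in [-6, -5]
g(-5.5) = 9.875 > 0, so the root lies in [-5.5, -5]
g(-5.25) = 3.328125 > 0, so the root lies in [-5.25, -5]
g(-5.125) = 0.5176 > 0, so the root lies in [-5.125, -5]

-5.125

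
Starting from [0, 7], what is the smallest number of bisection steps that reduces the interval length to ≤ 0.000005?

Width after n steps is 7/2^n. Need 2^n ≥ 7/0.000005 = 1400000.
2^20 = 1048576 < 1400000 ≤ 2^21 = 2097152, so n = 21.

21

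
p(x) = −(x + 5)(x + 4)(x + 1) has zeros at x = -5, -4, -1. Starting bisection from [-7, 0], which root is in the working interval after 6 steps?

x = -3.5 gives p = 1.875, positive; keep [-3.5, 0]
x = -1.75 gives p = 5.484375, positive; keep [-1.75, 0]
x = -0.875 gives p = -1.611328, negative; keep [-1.75, -0.875]
x = -1.3125 gives p = 3.0969, positive; keep [-1.3125, -0.875]
x = -1.09375 gives p = 1.0643, positive; keep [-1.09375, -0.875]
x = -0.984375 gives p = -0.1892, negative; keep [-1.09375, -0.984375]

-1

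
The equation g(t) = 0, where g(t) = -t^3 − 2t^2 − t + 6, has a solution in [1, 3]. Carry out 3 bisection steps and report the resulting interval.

m = 2, g(m) = -12 (−); new bracket [1, 2]
m = 1.5, g(m) = -3.375 (−); new bracket [1, 1.5]
m = 1.25, g(m) = -0.328125 (−); new bracket [1, 1.25]

[1, 1.25]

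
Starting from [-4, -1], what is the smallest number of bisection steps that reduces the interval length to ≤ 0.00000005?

Width after n steps is 3/2^n. Need 2^n ≥ 3/0.00000005 = 60000000.
2^25 = 33554432 < 60000000 ≤ 2^26 = 67108864, so n = 26.

26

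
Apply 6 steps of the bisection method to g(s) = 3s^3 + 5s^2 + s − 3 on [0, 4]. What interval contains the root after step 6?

[0.5625, 0.625]

g(2) = 43 > 0, so the root lies in [0, 2]
g(1) = 6 > 0, so the root lies in [0, 1]
g(0.5) = -0.875 < 0, so the root lies in [0.5, 1]
g(0.75) = 1.8281 > 0, so the root lies in [0.5, 0.75]
g(0.625) = 0.3105 > 0, so the root lies in [0.5, 0.625]
g(0.5625) = -0.3215 < 0, so the root lies in [0.5625, 0.625]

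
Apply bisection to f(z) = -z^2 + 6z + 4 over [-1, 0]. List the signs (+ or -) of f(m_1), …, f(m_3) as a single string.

+--

m = -0.5, f(m) = 0.75 (+); new bracket [-1, -0.5]
m = -0.75, f(m) = -1.0625 (−); new bracket [-0.75, -0.5]
m = -0.625, f(m) = -0.140625 (−); new bracket [-0.625, -0.5]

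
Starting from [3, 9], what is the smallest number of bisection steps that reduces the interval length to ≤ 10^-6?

23

Width after n steps is 6/2^n. Need 2^n ≥ 6/10^-6 = 6000000.
2^22 = 4194304 < 6000000 ≤ 2^23 = 8388608, so n = 23.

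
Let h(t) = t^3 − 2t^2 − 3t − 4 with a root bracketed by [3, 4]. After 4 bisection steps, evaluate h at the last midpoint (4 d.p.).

0.4641

t = 3.5 gives h = 3.875, positive; keep [3, 3.5]
t = 3.25 gives h = -0.546875, negative; keep [3.25, 3.5]
t = 3.375 gives h = 1.537109, positive; keep [3.25, 3.375]
t = 3.3125 gives h = 0.4641, positive; keep [3.25, 3.3125]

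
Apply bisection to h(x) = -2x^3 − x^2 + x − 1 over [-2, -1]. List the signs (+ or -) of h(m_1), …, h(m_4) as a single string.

x = -1.5 gives h = 2, positive; keep [-1.5, -1]
x = -1.25 gives h = 0.09375, positive; keep [-1.25, -1]
x = -1.125 gives h = -0.542969, negative; keep [-1.25, -1.125]
x = -1.1875 gives h = -0.2485, negative; keep [-1.25, -1.1875]

++--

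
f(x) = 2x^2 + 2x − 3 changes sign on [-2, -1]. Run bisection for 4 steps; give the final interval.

[-1.875, -1.8125]

m = -1.5, f(m) = -1.5 (−); new bracket [-2, -1.5]
m = -1.75, f(m) = -0.375 (−); new bracket [-2, -1.75]
m = -1.875, f(m) = 0.28125 (+); new bracket [-1.875, -1.75]
m = -1.8125, f(m) = -0.0547 (−); new bracket [-1.875, -1.8125]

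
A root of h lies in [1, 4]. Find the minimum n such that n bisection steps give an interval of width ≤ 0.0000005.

23

Width after n steps is 3/2^n. Need 2^n ≥ 3/0.0000005 = 6000000.
2^22 = 4194304 < 6000000 ≤ 2^23 = 8388608, so n = 23.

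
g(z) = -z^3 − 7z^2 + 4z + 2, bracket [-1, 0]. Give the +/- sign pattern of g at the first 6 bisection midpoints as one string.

-+-+--

m = -0.5, g(m) = -1.625 (−); new bracket [-0.5, 0]
m = -0.25, g(m) = 0.578125 (+); new bracket [-0.5, -0.25]
m = -0.375, g(m) = -0.431641 (−); new bracket [-0.375, -0.25]
m = -0.3125, g(m) = 0.0969 (+); new bracket [-0.375, -0.3125]
m = -0.34375, g(m) = -0.1615 (−); new bracket [-0.34375, -0.3125]
m = -0.328125, g(m) = -0.0308 (−); new bracket [-0.328125, -0.3125]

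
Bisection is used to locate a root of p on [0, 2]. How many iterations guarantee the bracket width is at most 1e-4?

Width after n steps is 2/2^n. Need 2^n ≥ 2/1e-4 = 20000.
2^14 = 16384 < 20000 ≤ 2^15 = 32768, so n = 15.

15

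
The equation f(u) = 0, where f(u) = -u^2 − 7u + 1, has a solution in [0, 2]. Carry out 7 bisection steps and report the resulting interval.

u = 1 gives f = -7, negative; keep [0, 1]
u = 0.5 gives f = -2.75, negative; keep [0, 0.5]
u = 0.25 gives f = -0.8125, negative; keep [0, 0.25]
u = 0.125 gives f = 0.1094, positive; keep [0.125, 0.25]
u = 0.1875 gives f = -0.3477, negative; keep [0.125, 0.1875]
u = 0.15625 gives f = -0.1182, negative; keep [0.125, 0.15625]
u = 0.140625 gives f = -0.0042, negative; keep [0.125, 0.140625]

[0.125, 0.140625]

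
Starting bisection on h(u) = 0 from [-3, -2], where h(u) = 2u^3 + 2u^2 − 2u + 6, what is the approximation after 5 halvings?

m = -2.5, h(m) = -7.75 (−); new bracket [-2.5, -2]
m = -2.25, h(m) = -2.15625 (−); new bracket [-2.25, -2]
m = -2.125, h(m) = 0.089844 (+); new bracket [-2.25, -2.125]
m = -2.1875, h(m) = -0.9897 (−); new bracket [-2.1875, -2.125]
m = -2.15625, h(m) = -0.4393 (−); new bracket [-2.15625, -2.125]

-2.15625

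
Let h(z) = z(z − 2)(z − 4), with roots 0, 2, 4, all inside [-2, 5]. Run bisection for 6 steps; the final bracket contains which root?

m = 1.5, h(m) = 1.875 (+); new bracket [-2, 1.5]
m = -0.25, h(m) = -2.390625 (−); new bracket [-0.25, 1.5]
m = 0.625, h(m) = 2.900391 (+); new bracket [-0.25, 0.625]
m = 0.1875, h(m) = 1.2957 (+); new bracket [-0.25, 0.1875]
m = -0.03125, h(m) = -0.2559 (−); new bracket [-0.03125, 0.1875]
m = 0.078125, h(m) = 0.5889 (+); new bracket [-0.03125, 0.078125]

0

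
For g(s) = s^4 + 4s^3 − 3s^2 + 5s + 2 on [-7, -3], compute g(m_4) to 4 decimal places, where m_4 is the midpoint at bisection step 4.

-9.0586

s = -5 gives g = 27, positive; keep [-5, -3]
s = -4 gives g = -66, negative; keep [-5, -4]
s = -4.5 gives g = -35.6875, negative; keep [-5, -4.5]
s = -4.75 gives g = -9.0586, negative; keep [-5, -4.75]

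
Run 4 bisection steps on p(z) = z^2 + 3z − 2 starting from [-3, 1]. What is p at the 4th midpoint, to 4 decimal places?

midpoint -1: p = -4 < 0 → [-1, 1]
midpoint 0: p = -2 < 0 → [0, 1]
midpoint 0.5: p = -0.25 < 0 → [0.5, 1]
midpoint 0.75: p = 0.8125 > 0 → [0.5, 0.75]

0.8125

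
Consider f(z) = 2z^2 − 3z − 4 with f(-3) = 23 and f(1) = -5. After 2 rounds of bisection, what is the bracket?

f(-1) = 1 > 0, so the root lies in [-1, 1]
f(0) = -4 < 0, so the root lies in [-1, 0]

[-1, 0]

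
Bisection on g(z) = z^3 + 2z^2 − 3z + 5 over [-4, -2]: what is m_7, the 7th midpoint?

z = -3 gives g = 5, positive; keep [-4, -3]
z = -3.5 gives g = -2.875, negative; keep [-3.5, -3]
z = -3.25 gives g = 1.546875, positive; keep [-3.5, -3.25]
z = -3.375 gives g = -0.5371, negative; keep [-3.375, -3.25]
z = -3.3125 gives g = 0.5359, positive; keep [-3.375, -3.3125]
z = -3.34375 gives g = 0.0072, positive; keep [-3.375, -3.34375]
z = -3.359375 gives g = -0.263, negative; keep [-3.359375, -3.34375]

-3.359375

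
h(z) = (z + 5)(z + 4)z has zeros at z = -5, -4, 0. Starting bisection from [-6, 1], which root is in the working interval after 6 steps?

0

m = -2.5, h(m) = -9.375 (−); new bracket [-2.5, 1]
m = -0.75, h(m) = -10.359375 (−); new bracket [-0.75, 1]
m = 0.125, h(m) = 2.642578 (+); new bracket [-0.75, 0.125]
m = -0.3125, h(m) = -5.4016 (−); new bracket [-0.3125, 0.125]
m = -0.09375, h(m) = -1.7967 (−); new bracket [-0.09375, 0.125]
m = 0.015625, h(m) = 0.3147 (+); new bracket [-0.09375, 0.015625]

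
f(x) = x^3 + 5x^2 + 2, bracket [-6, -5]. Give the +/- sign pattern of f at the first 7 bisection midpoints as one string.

midpoint -5.5: f = -13.125 < 0 → [-5.5, -5]
midpoint -5.25: f = -4.890625 < 0 → [-5.25, -5]
midpoint -5.125: f = -1.283203 < 0 → [-5.125, -5]
midpoint -5.0625: f = 0.3982 > 0 → [-5.125, -5.0625]
midpoint -5.09375: f = -0.4325 < 0 → [-5.09375, -5.0625]
midpoint -5.078125: f = -0.0146 < 0 → [-5.078125, -5.0625]
midpoint -5.0703125: f = 0.1924 > 0 → [-5.078125, -5.0703125]

---+--+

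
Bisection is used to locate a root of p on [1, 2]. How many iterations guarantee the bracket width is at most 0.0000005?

21

Width after n steps is 1/2^n. Need 2^n ≥ 1/0.0000005 = 2000000.
2^20 = 1048576 < 2000000 ≤ 2^21 = 2097152, so n = 21.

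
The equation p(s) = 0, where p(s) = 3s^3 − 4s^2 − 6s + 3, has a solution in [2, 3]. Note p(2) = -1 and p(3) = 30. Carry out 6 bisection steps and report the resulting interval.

[2.0625, 2.078125]

m = 2.5, p(m) = 9.875 (+); new bracket [2, 2.5]
m = 2.25, p(m) = 3.421875 (+); new bracket [2, 2.25]
m = 2.125, p(m) = 0.974609 (+); new bracket [2, 2.125]
m = 2.0625, p(m) = -0.0696 (−); new bracket [2.0625, 2.125]
m = 2.09375, p(m) = 0.438 (+); new bracket [2.0625, 2.09375]
m = 2.078125, p(m) = 0.1806 (+); new bracket [2.0625, 2.078125]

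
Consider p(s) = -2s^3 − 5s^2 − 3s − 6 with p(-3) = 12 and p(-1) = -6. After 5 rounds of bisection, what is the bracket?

s = -2 gives p = -4, negative; keep [-3, -2]
s = -2.5 gives p = 1.5, positive; keep [-2.5, -2]
s = -2.25 gives p = -1.78125, negative; keep [-2.5, -2.25]
s = -2.375 gives p = -0.2852, negative; keep [-2.5, -2.375]
s = -2.4375 gives p = 0.5698, positive; keep [-2.4375, -2.375]

[-2.4375, -2.375]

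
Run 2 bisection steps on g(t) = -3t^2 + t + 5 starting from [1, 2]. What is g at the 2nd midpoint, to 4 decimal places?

1.5625

midpoint 1.5: g = -0.25 < 0 → [1, 1.5]
midpoint 1.25: g = 1.5625 > 0 → [1.25, 1.5]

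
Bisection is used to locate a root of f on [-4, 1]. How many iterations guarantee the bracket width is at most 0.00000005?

27

Width after n steps is 5/2^n. Need 2^n ≥ 5/0.00000005 = 100000000.
2^26 = 67108864 < 100000000 ≤ 2^27 = 134217728, so n = 27.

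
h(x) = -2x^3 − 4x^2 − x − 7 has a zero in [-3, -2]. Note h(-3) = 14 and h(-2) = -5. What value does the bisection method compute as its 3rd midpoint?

-2.375

x = -2.5 gives h = 1.75, positive; keep [-2.5, -2]
x = -2.25 gives h = -2.21875, negative; keep [-2.5, -2.25]
x = -2.375 gives h = -0.394531, negative; keep [-2.5, -2.375]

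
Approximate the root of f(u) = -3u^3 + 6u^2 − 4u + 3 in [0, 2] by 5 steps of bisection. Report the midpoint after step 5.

1.5625

midpoint 1: f = 2 > 0 → [1, 2]
midpoint 1.5: f = 0.375 > 0 → [1.5, 2]
midpoint 1.75: f = -1.703125 < 0 → [1.5, 1.75]
midpoint 1.625: f = -0.5293 < 0 → [1.5, 1.625]
midpoint 1.5625: f = -0.0457 < 0 → [1.5, 1.5625]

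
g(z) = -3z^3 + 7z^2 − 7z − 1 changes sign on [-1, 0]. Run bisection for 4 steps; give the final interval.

z = -0.5 gives g = 4.625, positive; keep [-0.5, 0]
z = -0.25 gives g = 1.234375, positive; keep [-0.25, 0]
z = -0.125 gives g = -0.009766, negative; keep [-0.25, -0.125]
z = -0.1875 gives g = 0.5784, positive; keep [-0.1875, -0.125]

[-0.1875, -0.125]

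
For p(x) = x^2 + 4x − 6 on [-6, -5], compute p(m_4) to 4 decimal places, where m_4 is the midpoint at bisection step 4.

0.1602

m = -5.5, p(m) = 2.25 (+); new bracket [-5.5, -5]
m = -5.25, p(m) = 0.5625 (+); new bracket [-5.25, -5]
m = -5.125, p(m) = -0.234375 (−); new bracket [-5.25, -5.125]
m = -5.1875, p(m) = 0.1602 (+); new bracket [-5.1875, -5.125]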